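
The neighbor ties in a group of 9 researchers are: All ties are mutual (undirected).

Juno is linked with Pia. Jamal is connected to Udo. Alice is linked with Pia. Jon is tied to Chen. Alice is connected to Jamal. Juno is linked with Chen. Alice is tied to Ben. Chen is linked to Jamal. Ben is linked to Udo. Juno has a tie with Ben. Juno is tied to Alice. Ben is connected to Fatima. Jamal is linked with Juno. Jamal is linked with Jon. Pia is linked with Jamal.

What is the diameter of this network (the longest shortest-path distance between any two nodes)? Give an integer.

4

Eccentricity of each node (its greatest distance to any other): Alice:2, Ben:3, Chen:3, Fatima:4, Jamal:3, Jon:4, Juno:2, Pia:3, Udo:2.
The maximum eccentricity is 4, realized for instance by the pair Fatima–Jon via Fatima – Ben – Juno – Chen – Jon. So the diameter is 4.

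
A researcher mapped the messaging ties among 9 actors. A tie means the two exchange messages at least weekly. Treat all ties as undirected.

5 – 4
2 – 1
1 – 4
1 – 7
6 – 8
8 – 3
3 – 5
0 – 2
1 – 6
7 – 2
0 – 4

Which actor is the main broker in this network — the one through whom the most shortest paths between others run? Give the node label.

Unnormalized betweenness of each node: 0:4/3, 1:37/3, 2:7/3, 3:7/3, 4:53/6, 5:9/2, 6:11/2, 7:0, 8:17/6.
1 has the largest value, 37/3, making it the main broker — the node through which the most shortest paths run.

1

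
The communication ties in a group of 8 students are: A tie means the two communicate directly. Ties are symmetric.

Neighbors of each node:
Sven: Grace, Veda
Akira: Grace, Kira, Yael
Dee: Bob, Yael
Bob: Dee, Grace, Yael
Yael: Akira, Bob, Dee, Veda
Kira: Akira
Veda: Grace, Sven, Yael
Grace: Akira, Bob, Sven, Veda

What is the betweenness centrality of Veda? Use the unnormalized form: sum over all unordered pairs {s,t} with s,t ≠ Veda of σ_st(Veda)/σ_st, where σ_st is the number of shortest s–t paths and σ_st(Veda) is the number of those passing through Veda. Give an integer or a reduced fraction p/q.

11/6

Pairs whose geodesics pass through Veda — Yael–Grace: 1/3; Yael–Sven: 1; Dee–Sven: 1/2.
All other pairs contribute 0.
Summing the contributions gives betweenness(Veda) = 11/6.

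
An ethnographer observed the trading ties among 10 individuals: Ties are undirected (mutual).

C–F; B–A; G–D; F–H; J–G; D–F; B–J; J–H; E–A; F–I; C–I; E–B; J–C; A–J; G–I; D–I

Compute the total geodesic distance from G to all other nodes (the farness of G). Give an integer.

16

Distances from G: A:2, B:2, C:2, D:1, E:3, F:2, H:2, I:1, J:1.
Sum = 2 + 2 + 2 + 1 + 3 + 2 + 2 + 1 + 1 = 16.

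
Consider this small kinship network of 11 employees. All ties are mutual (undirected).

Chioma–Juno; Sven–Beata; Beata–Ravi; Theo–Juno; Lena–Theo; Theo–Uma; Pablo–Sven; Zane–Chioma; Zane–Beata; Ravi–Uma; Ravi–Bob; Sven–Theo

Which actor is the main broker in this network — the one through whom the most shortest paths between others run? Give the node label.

Unnormalized betweenness of each node: Beata:13, Bob:0, Chioma:5/2, Juno:5, Lena:0, Pablo:0, Ravi:11, Sven:25/2, Theo:37/2, Uma:6, Zane:9/2.
Theo has the largest value, 37/2, making it the main broker — the node through which the most shortest paths run.

Theo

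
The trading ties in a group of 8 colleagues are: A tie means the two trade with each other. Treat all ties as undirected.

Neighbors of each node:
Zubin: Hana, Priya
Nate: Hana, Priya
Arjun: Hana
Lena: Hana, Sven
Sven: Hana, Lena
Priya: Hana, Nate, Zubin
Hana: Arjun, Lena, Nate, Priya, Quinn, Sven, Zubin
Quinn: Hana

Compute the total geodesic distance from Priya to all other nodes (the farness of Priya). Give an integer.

11

Distances from Priya: Arjun:2, Hana:1, Lena:2, Nate:1, Quinn:2, Sven:2, Zubin:1.
Sum = 2 + 1 + 2 + 1 + 2 + 2 + 1 = 11.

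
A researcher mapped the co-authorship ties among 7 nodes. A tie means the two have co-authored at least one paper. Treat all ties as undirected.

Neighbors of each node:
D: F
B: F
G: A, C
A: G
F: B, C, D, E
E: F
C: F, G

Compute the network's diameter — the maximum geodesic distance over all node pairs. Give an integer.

4

Eccentricity of each node (its greatest distance to any other): A:4, B:4, C:2, D:4, E:4, F:3, G:3.
The maximum eccentricity is 4, realized for instance by the pair D–A via D – F – C – G – A. So the diameter is 4.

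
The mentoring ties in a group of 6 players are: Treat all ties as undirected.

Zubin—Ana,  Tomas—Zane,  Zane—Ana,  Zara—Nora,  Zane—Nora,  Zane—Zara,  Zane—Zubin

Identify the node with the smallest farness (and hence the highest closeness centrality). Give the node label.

Farness (sum of distances to all others) for each node — Ana:8, Nora:8, Tomas:9, Zane:5, Zara:8, Zubin:8.
The smallest farness is 5, for Zane, so Zane has the highest closeness.

Zane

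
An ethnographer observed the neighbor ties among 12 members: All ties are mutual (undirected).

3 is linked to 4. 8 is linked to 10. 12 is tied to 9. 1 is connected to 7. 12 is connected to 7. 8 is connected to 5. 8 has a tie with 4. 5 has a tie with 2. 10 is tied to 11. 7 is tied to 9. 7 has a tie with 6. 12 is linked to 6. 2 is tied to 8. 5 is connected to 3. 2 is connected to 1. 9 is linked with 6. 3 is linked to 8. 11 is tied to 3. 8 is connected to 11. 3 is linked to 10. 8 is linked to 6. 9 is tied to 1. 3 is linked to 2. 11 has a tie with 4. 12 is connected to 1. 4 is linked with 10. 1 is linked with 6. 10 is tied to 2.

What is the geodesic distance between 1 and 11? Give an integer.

3

One shortest route is 1 – 2 – 10 – 11, which uses 3 edges, and at distance 2 from 1 we only reach {3, 5, 8, 10}, which does not include 11. So d(1,11) = 3.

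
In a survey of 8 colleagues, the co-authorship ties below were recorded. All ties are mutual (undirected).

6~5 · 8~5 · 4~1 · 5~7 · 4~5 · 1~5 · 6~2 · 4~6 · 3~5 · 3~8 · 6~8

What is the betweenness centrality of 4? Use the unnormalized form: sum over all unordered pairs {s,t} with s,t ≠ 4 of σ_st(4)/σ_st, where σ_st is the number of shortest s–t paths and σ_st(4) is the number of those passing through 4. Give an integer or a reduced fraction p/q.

1

Pairs whose geodesics pass through 4 — 6–1: 1/2; 2–1: 1/2.
All other pairs contribute 0.
Summing the contributions gives betweenness(4) = 1.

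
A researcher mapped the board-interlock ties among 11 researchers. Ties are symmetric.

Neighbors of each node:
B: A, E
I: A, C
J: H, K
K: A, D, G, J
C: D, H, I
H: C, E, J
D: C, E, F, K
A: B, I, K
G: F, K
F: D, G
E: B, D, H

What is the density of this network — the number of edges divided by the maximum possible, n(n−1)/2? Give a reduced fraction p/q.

There are 15 edges and 11 nodes, so the maximum possible is C(11,2) = 55.
Density = 15/55 = 3/11.

3/11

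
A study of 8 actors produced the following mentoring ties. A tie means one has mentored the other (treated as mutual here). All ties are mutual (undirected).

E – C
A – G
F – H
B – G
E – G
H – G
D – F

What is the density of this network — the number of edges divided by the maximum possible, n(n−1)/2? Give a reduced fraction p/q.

There are 7 edges and 8 nodes, so the maximum possible is C(8,2) = 28.
Density = 7/28 = 1/4.

1/4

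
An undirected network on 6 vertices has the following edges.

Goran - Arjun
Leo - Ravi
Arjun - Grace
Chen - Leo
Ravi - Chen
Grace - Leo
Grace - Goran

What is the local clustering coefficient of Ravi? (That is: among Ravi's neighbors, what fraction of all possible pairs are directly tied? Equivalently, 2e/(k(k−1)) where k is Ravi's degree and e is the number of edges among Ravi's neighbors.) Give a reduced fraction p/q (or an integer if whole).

Ravi's neighbors: Chen and Leo (k = 2).
Possible neighbor pairs: C(2,2) = 1. Edges among them: Chen–Leo → e = 1.
Clustering(Ravi) = 1/1.

1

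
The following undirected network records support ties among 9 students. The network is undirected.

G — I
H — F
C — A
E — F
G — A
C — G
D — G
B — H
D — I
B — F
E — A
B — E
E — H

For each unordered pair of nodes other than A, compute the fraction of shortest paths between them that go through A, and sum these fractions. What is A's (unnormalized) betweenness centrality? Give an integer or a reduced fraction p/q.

Pairs whose geodesics pass through A — D–B: 1; D–E: 1; D–H: 1; D–F: 1; I–B: 1; I–E: 1; I–H: 1; I–F: 1; C–B: 1; C–E: 1; C–H: 1; C–F: 1; G–B: 1; G–E: 1 … (+2 more pairs).
All other pairs contribute 0.
Summing the contributions gives betweenness(A) = 16.

16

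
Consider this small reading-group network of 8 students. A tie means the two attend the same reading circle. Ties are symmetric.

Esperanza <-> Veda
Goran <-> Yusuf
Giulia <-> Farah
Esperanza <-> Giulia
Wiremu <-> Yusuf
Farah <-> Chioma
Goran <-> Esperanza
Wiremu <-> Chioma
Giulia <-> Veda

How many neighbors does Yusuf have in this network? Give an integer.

Yusuf is directly tied to Goran and Wiremu. That is 2 neighbors, so the degree of Yusuf is 2.

2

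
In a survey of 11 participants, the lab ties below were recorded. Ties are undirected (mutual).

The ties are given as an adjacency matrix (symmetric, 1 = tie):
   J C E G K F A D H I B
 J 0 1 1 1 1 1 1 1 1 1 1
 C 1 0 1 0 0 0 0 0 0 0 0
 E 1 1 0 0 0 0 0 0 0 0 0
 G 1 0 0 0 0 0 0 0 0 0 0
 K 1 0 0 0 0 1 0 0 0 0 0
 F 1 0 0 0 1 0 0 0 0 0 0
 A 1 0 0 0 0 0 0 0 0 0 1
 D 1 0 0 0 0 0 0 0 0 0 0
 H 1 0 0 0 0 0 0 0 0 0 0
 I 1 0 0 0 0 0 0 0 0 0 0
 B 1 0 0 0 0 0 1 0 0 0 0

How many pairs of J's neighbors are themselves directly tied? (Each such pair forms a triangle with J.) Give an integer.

J's neighbors: A, B, C, D, E, F, G, H, I, and K.
Neighbor pairs that are themselves tied: J–A–B; J–C–E; J–F–K. Each forms one triangle with J, for 3 in total.

3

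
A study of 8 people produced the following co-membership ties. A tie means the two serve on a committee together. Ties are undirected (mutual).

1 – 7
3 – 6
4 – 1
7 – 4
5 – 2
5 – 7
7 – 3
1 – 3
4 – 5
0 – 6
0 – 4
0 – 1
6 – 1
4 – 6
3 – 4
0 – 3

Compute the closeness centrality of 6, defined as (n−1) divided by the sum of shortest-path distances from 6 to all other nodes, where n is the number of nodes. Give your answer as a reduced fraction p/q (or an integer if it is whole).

Distances from 6: 0:1, 1:1, 2:3, 3:1, 4:1, 5:2, 7:2. Sum = 11.
n = 8, so closeness = 7/11.

7/11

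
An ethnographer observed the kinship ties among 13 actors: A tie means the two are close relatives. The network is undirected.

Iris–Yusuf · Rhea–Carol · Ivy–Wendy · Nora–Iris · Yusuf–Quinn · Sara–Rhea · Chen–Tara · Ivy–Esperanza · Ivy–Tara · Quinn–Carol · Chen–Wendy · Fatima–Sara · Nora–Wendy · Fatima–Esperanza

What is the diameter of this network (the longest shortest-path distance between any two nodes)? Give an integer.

6

Eccentricity of each node (its greatest distance to any other): Carol:6, Chen:6, Esperanza:5, Fatima:5, Iris:5, Ivy:5, Nora:5, Quinn:6, Rhea:6, Sara:5, Tara:6, Wendy:5, Yusuf:5.
The maximum eccentricity is 6, realized for instance by the pair Rhea–Chen via Rhea – Sara – Fatima – Esperanza – Ivy – Wendy – Chen. So the diameter is 6.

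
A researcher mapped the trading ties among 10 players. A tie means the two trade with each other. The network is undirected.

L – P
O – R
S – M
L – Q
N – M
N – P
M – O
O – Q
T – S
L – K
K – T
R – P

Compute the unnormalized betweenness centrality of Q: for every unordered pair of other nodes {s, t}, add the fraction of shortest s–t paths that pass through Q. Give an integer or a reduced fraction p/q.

Pairs whose geodesics pass through Q — K–O: 1; L–O: 1; L–M: 1/2.
All other pairs contribute 0.
Summing the contributions gives betweenness(Q) = 5/2.

5/2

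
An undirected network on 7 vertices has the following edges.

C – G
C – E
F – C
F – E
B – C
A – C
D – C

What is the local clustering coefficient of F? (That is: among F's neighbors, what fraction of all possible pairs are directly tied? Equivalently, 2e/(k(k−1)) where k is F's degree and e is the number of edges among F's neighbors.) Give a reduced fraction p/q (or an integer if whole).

F's neighbors: C and E (k = 2).
Possible neighbor pairs: C(2,2) = 1. Edges among them: C–E → e = 1.
Clustering(F) = 1/1.

1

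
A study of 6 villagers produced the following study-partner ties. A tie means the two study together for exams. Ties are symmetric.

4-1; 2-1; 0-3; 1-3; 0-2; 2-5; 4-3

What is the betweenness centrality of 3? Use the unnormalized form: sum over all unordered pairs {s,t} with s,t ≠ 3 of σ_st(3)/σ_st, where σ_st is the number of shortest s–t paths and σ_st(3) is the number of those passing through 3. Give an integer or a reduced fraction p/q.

3/2

Pairs whose geodesics pass through 3 — 0–4: 1; 0–1: 1/2.
All other pairs contribute 0.
Summing the contributions gives betweenness(3) = 3/2.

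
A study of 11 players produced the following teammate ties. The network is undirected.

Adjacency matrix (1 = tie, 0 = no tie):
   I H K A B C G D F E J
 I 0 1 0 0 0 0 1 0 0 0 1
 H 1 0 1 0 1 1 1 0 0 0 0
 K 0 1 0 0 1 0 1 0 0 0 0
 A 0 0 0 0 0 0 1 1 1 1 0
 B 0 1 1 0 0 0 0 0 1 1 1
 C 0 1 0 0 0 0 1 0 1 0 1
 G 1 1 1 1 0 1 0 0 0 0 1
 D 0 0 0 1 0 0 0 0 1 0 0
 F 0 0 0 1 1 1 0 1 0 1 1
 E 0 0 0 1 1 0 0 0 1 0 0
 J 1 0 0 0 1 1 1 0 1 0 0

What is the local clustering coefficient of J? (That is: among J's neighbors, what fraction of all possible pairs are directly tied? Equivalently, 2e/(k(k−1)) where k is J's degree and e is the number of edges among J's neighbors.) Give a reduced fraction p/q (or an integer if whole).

J's neighbors: B, C, F, G, and I (k = 5).
Possible neighbor pairs: C(5,2) = 10. Edges among them: B–F, C–F, C–G, G–I → e = 4.
Clustering(J) = 4/10 = 2/5.

2/5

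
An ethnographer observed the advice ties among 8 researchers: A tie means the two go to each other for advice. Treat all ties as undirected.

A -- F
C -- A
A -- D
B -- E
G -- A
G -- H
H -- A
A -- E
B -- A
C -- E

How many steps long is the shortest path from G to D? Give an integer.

2

One shortest route is G – A – D, which uses 2 edges, and G and D are not directly tied, so nothing shorter exists. So d(G,D) = 2.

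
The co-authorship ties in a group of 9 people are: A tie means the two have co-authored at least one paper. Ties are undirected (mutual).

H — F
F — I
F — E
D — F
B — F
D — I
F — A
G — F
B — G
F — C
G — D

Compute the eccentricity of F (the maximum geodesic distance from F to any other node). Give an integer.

1

Distances from F: A:1, B:1, C:1, D:1, E:1, G:1, H:1, I:1.
The largest is 1 (to A, H, I, G, E, B, C, and D), so the eccentricity of F is 1.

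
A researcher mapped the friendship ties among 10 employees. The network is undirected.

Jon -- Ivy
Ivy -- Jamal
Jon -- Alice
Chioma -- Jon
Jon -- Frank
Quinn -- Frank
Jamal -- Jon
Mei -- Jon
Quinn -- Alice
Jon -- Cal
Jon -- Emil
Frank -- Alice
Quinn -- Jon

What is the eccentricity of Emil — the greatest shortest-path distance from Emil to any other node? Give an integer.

Distances from Emil: Alice:2, Cal:2, Chioma:2, Frank:2, Ivy:2, Jamal:2, Jon:1, Mei:2, Quinn:2.
The largest is 2 (to Alice, Jamal, Cal, Mei, Quinn, Ivy, Chioma, and Frank), so the eccentricity of Emil is 2.

2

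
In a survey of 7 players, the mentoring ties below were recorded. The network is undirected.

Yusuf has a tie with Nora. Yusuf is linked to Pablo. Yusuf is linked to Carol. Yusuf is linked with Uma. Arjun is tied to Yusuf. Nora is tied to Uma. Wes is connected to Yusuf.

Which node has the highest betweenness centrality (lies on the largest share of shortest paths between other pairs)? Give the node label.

Unnormalized betweenness of each node: Arjun:0, Carol:0, Nora:0, Pablo:0, Uma:0, Wes:0, Yusuf:14.
Yusuf has the largest value, 14, making it the main broker — the node through which the most shortest paths run.

Yusuf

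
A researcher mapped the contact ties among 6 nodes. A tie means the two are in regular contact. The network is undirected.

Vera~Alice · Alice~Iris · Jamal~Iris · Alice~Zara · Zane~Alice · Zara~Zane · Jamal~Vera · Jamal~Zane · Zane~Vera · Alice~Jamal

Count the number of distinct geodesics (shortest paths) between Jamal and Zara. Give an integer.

2

The shortest distance is 2. The length-2 paths are: Jamal–Zane–Zara; Jamal–Alice–Zara.
That gives 2 distinct shortest paths.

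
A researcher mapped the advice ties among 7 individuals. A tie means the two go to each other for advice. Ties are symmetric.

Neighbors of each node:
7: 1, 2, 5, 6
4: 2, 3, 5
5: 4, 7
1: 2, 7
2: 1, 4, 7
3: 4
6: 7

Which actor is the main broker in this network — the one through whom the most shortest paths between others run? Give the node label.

7

Unnormalized betweenness of each node: 1:0, 2:4, 3:0, 4:11/2, 5:2, 6:0, 7:13/2.
7 has the largest value, 13/2, making it the main broker — the node through which the most shortest paths run.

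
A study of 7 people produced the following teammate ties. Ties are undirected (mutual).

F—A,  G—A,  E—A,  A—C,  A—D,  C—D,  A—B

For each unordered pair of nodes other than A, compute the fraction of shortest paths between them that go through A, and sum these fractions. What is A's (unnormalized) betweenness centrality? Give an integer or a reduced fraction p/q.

14

Pairs whose geodesics pass through A — F–D: 1; F–C: 1; F–E: 1; F–B: 1; F–G: 1; D–E: 1; D–B: 1; D–G: 1; C–E: 1; C–B: 1; C–G: 1; E–B: 1; E–G: 1; B–G: 1.
All other pairs contribute 0.
Summing the contributions gives betweenness(A) = 14.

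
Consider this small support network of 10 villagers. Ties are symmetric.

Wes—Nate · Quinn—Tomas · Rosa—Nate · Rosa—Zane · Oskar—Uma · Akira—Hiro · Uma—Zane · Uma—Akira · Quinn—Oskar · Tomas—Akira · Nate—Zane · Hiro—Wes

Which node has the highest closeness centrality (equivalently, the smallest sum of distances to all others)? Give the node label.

Farness (sum of distances to all others) for each node — Akira:17, Hiro:20, Nate:21, Oskar:21, Quinn:24, Rosa:23, Tomas:22, Uma:16, Wes:22, Zane:18.
The smallest farness is 16, for Uma, so Uma has the highest closeness.

Uma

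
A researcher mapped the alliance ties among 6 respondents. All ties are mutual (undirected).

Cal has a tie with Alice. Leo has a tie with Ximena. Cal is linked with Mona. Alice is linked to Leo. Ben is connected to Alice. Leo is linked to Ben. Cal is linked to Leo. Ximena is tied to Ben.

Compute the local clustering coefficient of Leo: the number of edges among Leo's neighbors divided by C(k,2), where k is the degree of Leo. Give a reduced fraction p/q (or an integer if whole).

1/2

Leo's neighbors: Alice, Ben, Cal, and Ximena (k = 4).
Possible neighbor pairs: C(4,2) = 6. Edges among them: Alice–Ben, Alice–Cal, Ben–Ximena → e = 3.
Clustering(Leo) = 3/6 = 1/2.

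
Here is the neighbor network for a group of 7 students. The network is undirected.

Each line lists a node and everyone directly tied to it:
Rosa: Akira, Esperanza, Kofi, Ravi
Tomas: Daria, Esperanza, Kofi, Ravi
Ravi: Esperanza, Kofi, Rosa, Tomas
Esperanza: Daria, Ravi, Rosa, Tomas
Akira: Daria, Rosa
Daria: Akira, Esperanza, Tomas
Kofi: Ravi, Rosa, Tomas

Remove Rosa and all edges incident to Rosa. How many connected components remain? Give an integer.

Rosa's neighbors (Akira, Esperanza, Kofi, and Ravi) remain reachable from one another through other ties, so the rest of the network stays in one piece.

1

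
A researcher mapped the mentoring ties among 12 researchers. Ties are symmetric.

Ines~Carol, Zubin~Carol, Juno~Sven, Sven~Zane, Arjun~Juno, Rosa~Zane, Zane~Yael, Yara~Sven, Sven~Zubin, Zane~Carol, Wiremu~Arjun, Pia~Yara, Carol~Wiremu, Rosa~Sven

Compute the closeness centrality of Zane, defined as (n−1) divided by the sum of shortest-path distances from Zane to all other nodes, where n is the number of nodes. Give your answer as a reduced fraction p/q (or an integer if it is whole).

11/20

Distances from Zane: Arjun:3, Carol:1, Ines:2, Juno:2, Pia:3, Rosa:1, Sven:1, Wiremu:2, Yael:1, Yara:2, Zubin:2. Sum = 20.
n = 12, so closeness = 11/20.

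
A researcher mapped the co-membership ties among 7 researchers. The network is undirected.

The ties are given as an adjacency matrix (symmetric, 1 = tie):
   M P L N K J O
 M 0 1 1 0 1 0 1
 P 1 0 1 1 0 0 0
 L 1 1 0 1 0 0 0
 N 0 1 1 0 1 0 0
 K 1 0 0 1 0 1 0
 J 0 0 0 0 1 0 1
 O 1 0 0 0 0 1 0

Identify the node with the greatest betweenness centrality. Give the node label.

Unnormalized betweenness of each node: J:3/4, K:11/3, L:7/12, M:67/12, N:5/3, O:7/6, P:7/12.
M has the largest value, 67/12, making it the main broker — the node through which the most shortest paths run.

M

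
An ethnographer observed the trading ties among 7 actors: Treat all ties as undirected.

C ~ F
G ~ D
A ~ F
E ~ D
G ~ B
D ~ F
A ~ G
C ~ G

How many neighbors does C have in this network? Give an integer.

C is directly tied to F and G. That is 2 neighbors, so the degree of C is 2.

2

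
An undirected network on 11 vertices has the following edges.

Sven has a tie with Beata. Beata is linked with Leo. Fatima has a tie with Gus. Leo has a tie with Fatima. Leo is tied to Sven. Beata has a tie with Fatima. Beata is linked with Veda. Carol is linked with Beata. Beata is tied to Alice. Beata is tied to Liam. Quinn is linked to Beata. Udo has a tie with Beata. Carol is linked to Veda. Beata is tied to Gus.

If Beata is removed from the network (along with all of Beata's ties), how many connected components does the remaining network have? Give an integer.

Without Beata, the remaining ties split the others into: {Udo}; {Carol, Veda}; {Fatima, Gus, Leo, Sven}; {Liam}; {Quinn}; {Alice}.
That's 6 separate components.

6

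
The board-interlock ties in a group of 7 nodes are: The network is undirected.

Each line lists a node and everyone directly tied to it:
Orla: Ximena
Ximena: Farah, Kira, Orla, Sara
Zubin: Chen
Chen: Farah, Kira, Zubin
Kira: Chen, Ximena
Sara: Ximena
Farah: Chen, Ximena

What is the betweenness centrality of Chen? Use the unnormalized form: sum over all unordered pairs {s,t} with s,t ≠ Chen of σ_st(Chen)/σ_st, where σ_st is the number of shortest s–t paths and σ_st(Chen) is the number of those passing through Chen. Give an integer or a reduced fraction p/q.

11/2

Pairs whose geodesics pass through Chen — Ximena–Zubin: 2/2; Kira–Zubin: 1; Kira–Farah: 1/2; Zubin–Farah: 1; Zubin–Orla: 2/2; Zubin–Sara: 2/2.
All other pairs contribute 0.
Summing the contributions gives betweenness(Chen) = 11/2.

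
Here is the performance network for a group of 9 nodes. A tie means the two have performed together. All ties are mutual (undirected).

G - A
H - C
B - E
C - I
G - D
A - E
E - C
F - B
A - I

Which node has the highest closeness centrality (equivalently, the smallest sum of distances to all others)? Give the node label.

Farness (sum of distances to all others) for each node — A:15, B:19, C:17, D:27, E:14, F:26, G:20, H:24, I:18.
The smallest farness is 14, for E, so E has the highest closeness.

E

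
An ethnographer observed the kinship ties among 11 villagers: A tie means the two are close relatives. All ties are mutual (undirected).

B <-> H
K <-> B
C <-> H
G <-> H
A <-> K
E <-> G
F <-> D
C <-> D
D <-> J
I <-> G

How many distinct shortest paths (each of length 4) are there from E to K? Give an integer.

1

The shortest distance is 4, and the only length-4 path is E–G–H–B–K. So there is exactly 1 shortest path.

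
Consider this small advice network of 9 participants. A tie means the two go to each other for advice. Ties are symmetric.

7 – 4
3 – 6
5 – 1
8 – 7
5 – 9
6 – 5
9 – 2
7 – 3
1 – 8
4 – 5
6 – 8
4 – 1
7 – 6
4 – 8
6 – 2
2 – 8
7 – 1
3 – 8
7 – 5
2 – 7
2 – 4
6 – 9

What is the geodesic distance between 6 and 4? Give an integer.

One shortest route is 6 – 8 – 4, which uses 2 edges, and 6 and 4 are not directly tied, so nothing shorter exists. So d(6,4) = 2.

2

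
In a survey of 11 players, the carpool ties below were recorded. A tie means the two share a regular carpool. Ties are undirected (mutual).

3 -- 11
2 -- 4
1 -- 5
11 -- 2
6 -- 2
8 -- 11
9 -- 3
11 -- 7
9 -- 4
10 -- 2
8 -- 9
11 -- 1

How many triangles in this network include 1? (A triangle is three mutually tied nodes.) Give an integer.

1's neighbors are 5 and 11, but none of them are tied to each other, so no triangle contains 1.

0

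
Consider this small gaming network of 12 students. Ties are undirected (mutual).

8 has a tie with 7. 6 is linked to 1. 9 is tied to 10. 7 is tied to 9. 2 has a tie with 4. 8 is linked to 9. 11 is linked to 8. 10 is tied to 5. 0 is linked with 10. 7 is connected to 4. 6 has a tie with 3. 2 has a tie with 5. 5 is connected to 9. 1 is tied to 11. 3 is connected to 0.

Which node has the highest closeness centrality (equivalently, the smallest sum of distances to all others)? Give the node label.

9

Farness (sum of distances to all others) for each node — 0:28, 1:32, 2:32, 3:32, 4:32, 5:25, 6:34, 7:25, 8:24, 9:22, 10:24, 11:28.
The smallest farness is 22, for 9, so 9 has the highest closeness.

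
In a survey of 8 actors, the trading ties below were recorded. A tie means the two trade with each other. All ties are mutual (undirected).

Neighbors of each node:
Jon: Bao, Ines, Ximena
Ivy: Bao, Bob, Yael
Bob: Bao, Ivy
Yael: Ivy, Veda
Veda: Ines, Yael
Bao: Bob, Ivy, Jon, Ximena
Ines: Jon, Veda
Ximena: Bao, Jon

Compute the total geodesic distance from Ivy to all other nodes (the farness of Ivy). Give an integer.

12

Distances from Ivy: Bao:1, Bob:1, Ines:3, Jon:2, Veda:2, Ximena:2, Yael:1.
Sum = 1 + 1 + 3 + 2 + 2 + 2 + 1 = 12.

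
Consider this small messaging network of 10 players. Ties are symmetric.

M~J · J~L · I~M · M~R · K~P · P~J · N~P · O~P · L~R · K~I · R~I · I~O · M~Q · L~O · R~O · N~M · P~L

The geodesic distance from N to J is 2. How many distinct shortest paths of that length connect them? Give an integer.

The shortest distance is 2. The length-2 paths are: N–M–J; N–P–J.
That gives 2 distinct shortest paths.

2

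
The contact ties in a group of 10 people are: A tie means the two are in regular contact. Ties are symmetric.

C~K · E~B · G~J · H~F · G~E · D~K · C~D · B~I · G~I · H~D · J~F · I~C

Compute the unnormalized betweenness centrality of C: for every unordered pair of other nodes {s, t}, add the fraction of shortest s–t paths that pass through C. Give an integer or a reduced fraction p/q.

Pairs whose geodesics pass through C — D–G: 1; D–E: 2/2; D–B: 1; D–I: 1; H–B: 1; H–I: 1; J–K: 1/2; G–K: 1; E–K: 2/2; B–K: 1; I–K: 1.
All other pairs contribute 0.
Summing the contributions gives betweenness(C) = 21/2.

21/2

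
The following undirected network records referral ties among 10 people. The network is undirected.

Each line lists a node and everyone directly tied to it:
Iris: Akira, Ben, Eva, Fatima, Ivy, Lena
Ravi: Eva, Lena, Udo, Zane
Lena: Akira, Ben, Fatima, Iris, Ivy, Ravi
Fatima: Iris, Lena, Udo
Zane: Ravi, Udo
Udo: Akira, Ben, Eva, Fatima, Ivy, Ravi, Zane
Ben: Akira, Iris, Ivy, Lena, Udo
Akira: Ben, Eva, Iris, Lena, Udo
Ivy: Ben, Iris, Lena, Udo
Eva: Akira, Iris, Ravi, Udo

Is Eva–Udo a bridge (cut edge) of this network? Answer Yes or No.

Even without that edge, Eva still reaches Udo via Eva – Ravi – Udo, so the network stays connected. Not a bridge.

No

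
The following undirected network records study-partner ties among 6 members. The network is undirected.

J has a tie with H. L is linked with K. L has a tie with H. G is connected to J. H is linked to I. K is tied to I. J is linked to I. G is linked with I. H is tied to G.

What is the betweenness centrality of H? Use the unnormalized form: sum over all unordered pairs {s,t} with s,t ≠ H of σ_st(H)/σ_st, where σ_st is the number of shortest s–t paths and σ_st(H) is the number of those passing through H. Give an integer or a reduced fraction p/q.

5/2

Pairs whose geodesics pass through H — I–L: 1/2; J–L: 1; G–L: 1.
All other pairs contribute 0.
Summing the contributions gives betweenness(H) = 5/2.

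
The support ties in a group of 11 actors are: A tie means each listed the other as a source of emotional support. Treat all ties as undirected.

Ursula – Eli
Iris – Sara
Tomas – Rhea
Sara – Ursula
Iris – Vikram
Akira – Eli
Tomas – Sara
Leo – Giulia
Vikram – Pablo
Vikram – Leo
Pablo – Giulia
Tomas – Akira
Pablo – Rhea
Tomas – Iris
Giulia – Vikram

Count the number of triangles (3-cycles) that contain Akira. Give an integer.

Akira's neighbors are Eli and Tomas, but none of them are tied to each other, so no triangle contains Akira.

0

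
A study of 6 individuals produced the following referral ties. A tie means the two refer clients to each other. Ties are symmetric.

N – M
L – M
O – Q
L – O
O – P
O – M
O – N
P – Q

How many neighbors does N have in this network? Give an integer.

N is directly tied to M and O. That is 2 neighbors, so the degree of N is 2.

2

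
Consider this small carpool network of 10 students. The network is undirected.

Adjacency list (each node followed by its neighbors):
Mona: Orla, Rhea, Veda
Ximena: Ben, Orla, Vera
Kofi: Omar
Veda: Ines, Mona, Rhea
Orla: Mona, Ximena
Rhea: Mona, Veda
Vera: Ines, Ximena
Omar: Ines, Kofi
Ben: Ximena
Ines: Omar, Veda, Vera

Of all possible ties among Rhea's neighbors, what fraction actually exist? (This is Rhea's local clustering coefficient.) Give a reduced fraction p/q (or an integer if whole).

Rhea's neighbors: Mona and Veda (k = 2).
Possible neighbor pairs: C(2,2) = 1. Edges among them: Mona–Veda → e = 1.
Clustering(Rhea) = 1/1.

1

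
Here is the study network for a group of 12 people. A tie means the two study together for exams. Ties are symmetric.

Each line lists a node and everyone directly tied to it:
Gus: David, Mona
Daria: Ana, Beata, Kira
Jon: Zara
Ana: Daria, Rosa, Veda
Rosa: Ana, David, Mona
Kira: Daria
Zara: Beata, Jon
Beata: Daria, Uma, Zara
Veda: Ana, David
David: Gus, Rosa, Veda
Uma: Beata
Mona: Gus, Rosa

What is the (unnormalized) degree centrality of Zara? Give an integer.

Zara is directly tied to Beata and Jon. That is 2 neighbors, so the degree of Zara is 2.

2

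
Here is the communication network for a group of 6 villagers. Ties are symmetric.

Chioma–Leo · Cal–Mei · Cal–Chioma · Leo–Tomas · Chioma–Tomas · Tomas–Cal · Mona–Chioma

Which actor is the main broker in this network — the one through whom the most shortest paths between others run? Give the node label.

Chioma

Unnormalized betweenness of each node: Cal:4, Chioma:5, Leo:0, Mei:0, Mona:0, Tomas:1.
Chioma has the largest value, 5, making it the main broker — the node through which the most shortest paths run.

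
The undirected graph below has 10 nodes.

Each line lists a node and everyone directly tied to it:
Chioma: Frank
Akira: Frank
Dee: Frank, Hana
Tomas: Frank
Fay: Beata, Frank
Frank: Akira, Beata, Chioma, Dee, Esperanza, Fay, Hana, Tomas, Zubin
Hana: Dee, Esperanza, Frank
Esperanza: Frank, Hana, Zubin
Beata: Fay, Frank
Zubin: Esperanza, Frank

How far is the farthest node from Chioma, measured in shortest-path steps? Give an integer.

Distances from Chioma: Akira:2, Beata:2, Dee:2, Esperanza:2, Fay:2, Frank:1, Hana:2, Tomas:2, Zubin:2.
The largest is 2 (to Dee, Zubin, Akira, Esperanza, Hana, Beata, Tomas, and Fay), so the eccentricity of Chioma is 2.

2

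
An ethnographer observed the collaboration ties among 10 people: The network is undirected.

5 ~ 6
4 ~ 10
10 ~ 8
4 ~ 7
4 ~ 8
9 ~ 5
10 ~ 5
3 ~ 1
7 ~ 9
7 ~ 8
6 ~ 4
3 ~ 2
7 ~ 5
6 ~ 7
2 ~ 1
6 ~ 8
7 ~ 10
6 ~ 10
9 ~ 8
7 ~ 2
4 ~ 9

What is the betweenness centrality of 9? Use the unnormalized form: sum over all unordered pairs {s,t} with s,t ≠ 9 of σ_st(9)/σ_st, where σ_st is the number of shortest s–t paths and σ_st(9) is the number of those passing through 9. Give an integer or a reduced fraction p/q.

Pairs whose geodesics pass through 9 — 8–5: 1/4; 4–5: 1/4.
All other pairs contribute 0.
Summing the contributions gives betweenness(9) = 1/2.

1/2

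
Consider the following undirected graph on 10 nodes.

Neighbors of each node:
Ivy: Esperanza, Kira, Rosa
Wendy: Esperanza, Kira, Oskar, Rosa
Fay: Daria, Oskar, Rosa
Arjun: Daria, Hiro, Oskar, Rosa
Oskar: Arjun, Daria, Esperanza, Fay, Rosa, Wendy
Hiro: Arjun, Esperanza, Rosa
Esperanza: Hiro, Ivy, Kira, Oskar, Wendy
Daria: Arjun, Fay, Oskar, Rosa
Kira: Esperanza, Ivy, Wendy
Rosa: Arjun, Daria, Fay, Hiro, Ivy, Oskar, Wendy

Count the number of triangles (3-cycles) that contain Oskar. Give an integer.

7

Oskar's neighbors: Arjun, Daria, Esperanza, Fay, Rosa, and Wendy.
Neighbor pairs that are themselves tied: Oskar–Arjun–Daria; Oskar–Arjun–Rosa; Oskar–Daria–Fay; Oskar–Daria–Rosa; Oskar–Esperanza–Wendy; Oskar–Fay–Rosa; Oskar–Rosa–Wendy. Each forms one triangle with Oskar, for 7 in total.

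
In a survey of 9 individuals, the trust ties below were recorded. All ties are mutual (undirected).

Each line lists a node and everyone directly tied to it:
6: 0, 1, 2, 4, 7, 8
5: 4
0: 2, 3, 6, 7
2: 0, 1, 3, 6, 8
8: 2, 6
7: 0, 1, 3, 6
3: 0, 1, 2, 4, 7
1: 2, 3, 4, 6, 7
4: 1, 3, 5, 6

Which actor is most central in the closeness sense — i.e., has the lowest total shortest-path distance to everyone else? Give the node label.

6

Farness (sum of distances to all others) for each node — 0:13, 1:11, 2:12, 3:11, 4:12, 5:19, 6:10, 7:13, 8:15.
The smallest farness is 10, for 6, so 6 has the highest closeness.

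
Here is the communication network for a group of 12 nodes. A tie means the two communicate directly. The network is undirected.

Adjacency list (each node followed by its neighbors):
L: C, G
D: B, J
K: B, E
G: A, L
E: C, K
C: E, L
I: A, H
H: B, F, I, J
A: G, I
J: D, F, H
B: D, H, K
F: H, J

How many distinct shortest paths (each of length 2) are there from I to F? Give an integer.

1

The shortest distance is 2, and the only length-2 path is I–H–F. So there is exactly 1 shortest path.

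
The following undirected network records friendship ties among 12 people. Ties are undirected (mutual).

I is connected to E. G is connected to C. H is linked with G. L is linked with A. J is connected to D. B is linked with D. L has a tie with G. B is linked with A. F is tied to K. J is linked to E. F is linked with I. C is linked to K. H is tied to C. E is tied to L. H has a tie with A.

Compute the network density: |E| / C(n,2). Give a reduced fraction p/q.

5/22

There are 15 edges and 12 nodes, so the maximum possible is C(12,2) = 66.
Density = 15/66 = 5/22.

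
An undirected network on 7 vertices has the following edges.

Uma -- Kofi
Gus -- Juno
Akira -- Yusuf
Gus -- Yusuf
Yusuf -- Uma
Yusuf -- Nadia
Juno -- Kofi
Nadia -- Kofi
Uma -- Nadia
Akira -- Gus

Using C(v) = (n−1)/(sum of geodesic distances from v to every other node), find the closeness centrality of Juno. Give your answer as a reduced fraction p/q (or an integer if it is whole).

Distances from Juno: Akira:2, Gus:1, Kofi:1, Nadia:2, Uma:2, Yusuf:2. Sum = 10.
n = 7, so closeness = 6/10 = 3/5.

3/5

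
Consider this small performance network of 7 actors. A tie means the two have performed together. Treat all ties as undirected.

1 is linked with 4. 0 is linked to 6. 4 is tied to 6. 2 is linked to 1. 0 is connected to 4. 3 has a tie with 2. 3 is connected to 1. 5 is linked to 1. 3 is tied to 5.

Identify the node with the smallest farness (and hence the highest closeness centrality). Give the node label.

1

Farness (sum of distances to all others) for each node — 0:13, 1:8, 2:12, 3:11, 4:9, 5:12, 6:13.
The smallest farness is 8, for 1, so 1 has the highest closeness.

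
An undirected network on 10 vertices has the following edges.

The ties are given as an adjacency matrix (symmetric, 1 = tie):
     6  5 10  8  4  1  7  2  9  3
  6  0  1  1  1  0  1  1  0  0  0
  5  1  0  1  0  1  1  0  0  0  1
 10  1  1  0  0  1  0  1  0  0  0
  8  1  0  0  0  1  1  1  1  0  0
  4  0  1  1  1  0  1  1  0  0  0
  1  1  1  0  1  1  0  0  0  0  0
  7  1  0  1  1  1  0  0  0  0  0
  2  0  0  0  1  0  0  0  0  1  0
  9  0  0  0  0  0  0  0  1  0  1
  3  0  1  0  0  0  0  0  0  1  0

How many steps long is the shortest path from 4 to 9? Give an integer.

One shortest route is 4 – 5 – 3 – 9, which uses 3 edges, and at distance 2 from 4 we only reach {2, 3, 6}, which does not include 9. So d(4,9) = 3.

3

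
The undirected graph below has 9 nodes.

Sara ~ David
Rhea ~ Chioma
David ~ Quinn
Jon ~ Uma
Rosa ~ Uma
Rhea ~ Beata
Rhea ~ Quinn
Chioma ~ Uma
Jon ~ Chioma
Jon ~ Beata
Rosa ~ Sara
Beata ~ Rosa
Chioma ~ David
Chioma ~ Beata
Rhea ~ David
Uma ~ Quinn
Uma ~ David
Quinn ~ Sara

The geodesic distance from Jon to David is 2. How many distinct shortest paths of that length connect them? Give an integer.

2

The shortest distance is 2. The length-2 paths are: Jon–Uma–David; Jon–Chioma–David.
That gives 2 distinct shortest paths.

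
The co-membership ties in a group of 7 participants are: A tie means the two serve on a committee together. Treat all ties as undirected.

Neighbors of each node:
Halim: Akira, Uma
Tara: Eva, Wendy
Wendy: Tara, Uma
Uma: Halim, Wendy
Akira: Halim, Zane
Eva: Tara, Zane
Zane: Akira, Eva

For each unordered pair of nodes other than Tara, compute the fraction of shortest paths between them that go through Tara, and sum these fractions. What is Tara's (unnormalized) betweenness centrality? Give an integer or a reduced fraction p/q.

3

Pairs whose geodesics pass through Tara — Zane–Wendy: 1; Eva–Wendy: 1; Eva–Uma: 1.
All other pairs contribute 0.
Summing the contributions gives betweenness(Tara) = 3.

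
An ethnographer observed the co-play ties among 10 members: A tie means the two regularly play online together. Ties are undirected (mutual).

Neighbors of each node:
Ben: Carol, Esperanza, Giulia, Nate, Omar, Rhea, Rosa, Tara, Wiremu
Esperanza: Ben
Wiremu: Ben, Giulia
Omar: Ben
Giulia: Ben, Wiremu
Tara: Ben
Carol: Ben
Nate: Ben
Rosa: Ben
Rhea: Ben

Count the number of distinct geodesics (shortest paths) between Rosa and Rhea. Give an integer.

1

The shortest distance is 2, and the only length-2 path is Rosa–Ben–Rhea. So there is exactly 1 shortest path.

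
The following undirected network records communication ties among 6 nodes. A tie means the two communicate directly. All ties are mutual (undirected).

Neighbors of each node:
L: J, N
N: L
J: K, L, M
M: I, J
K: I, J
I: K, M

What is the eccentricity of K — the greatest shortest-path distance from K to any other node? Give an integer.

3

Distances from K: I:1, J:1, L:2, M:2, N:3.
The largest is 3 (to N), so the eccentricity of K is 3.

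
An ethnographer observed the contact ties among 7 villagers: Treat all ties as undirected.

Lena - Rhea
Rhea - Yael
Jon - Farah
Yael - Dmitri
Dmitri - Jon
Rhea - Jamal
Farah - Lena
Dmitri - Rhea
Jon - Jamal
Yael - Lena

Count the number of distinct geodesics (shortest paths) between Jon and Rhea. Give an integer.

2

The shortest distance is 2. The length-2 paths are: Jon–Dmitri–Rhea; Jon–Jamal–Rhea.
That gives 2 distinct shortest paths.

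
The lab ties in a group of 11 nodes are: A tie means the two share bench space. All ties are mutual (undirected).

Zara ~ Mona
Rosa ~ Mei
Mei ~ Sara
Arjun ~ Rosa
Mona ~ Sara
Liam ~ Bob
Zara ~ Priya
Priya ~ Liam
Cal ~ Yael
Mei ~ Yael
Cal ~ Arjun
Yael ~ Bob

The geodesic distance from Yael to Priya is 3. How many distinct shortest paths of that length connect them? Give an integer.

1

The shortest distance is 3, and the only length-3 path is Yael–Bob–Liam–Priya. So there is exactly 1 shortest path.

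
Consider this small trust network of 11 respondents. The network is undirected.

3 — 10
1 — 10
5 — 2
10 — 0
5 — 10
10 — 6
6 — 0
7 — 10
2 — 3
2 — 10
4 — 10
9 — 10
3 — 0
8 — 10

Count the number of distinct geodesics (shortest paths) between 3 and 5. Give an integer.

2

The shortest distance is 2. The length-2 paths are: 3–10–5; 3–2–5.
That gives 2 distinct shortest paths.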